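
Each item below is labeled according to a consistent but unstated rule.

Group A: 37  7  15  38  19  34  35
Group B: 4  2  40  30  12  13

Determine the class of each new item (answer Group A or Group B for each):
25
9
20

Group A, Group A, Group B

The common property of the 'Group A' items is: digit sum ≥ 5. No 'Group B' item has it.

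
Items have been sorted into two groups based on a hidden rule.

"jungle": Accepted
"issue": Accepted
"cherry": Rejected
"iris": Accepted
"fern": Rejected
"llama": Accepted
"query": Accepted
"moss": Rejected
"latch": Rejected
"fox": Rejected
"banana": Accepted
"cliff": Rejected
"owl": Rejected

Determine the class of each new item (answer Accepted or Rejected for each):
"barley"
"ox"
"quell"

The pattern is that an item is 'Accepted' exactly when: has ≥ 2 vowels.
"barley": 2 vowels — qualifies, so Accepted.
"ox": 1 vowel — doesn't qualify, so Rejected.
"quell": 2 vowels — qualifies, so Accepted.

Accepted, Rejected, Accepted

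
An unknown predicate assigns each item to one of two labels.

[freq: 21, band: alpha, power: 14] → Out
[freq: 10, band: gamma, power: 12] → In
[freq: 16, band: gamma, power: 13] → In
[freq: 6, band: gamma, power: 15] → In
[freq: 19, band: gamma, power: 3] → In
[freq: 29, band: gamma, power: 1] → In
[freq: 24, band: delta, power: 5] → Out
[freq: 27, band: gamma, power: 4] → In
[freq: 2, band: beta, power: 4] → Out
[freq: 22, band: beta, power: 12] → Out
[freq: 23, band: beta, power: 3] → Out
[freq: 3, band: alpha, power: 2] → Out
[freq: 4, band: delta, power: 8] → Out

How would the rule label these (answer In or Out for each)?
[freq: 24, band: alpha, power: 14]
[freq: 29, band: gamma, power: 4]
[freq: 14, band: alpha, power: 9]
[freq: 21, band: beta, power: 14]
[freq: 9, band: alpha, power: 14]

Out, In, Out, Out, Out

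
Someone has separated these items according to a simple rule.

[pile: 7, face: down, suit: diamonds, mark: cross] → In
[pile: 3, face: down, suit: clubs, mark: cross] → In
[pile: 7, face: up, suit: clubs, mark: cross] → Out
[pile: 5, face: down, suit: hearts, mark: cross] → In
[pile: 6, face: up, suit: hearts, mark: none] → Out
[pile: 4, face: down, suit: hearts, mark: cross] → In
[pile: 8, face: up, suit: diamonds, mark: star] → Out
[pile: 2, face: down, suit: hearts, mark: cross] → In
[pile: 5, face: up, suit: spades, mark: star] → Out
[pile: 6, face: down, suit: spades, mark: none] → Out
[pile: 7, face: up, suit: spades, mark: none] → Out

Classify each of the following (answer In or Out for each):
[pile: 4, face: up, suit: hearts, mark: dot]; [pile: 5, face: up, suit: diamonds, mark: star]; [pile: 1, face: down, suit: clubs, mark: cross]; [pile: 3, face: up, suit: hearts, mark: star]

Out, Out, In, Out

The rule appears to be: mark is cross AND face is down.
[pile: 4, face: up, suit: hearts, mark: dot] — mark is dot, face is up, hence Out.
[pile: 5, face: up, suit: diamonds, mark: star] — mark is star, face is up, hence Out.
[pile: 1, face: down, suit: clubs, mark: cross] — mark is cross, face is down, hence In.
[pile: 3, face: up, suit: hearts, mark: star] — mark is star, face is up, hence Out.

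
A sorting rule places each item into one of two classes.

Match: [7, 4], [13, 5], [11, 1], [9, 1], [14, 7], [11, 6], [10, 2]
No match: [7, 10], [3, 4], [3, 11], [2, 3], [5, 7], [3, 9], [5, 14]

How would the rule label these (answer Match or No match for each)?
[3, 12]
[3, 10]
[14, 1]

Rule: first > second. This holds for each 'Match' example and fails for each 'No match' one.
[3, 12]: 3 < 12, doesn't match → No match.
[3, 10]: 3 < 10, doesn't match → No match.
[14, 1]: 14 > 1, qualifies → Match.

No match, No match, Match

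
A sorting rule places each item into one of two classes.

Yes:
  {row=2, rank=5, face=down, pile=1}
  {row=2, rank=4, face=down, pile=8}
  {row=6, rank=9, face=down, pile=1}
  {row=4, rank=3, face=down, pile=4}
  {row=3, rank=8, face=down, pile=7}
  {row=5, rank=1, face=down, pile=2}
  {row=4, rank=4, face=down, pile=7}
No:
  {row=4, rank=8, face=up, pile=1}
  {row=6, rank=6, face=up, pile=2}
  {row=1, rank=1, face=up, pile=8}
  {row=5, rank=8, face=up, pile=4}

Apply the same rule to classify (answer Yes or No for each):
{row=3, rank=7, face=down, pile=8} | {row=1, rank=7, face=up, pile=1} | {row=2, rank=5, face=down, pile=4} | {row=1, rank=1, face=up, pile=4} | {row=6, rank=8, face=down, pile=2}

Yes, No, Yes, No, Yes

The pattern is that an item is 'Yes' exactly when: face is down.
{row=3, rank=7, face=down, pile=8} — face is down, hence Yes. {row=1, rank=7, face=up, pile=1} — face is up, hence No. {row=2, rank=5, face=down, pile=4} — face is down, hence Yes. {row=1, rank=1, face=up, pile=4} — face is up, hence No. {row=6, rank=8, face=down, pile=2} — face is down, hence Yes.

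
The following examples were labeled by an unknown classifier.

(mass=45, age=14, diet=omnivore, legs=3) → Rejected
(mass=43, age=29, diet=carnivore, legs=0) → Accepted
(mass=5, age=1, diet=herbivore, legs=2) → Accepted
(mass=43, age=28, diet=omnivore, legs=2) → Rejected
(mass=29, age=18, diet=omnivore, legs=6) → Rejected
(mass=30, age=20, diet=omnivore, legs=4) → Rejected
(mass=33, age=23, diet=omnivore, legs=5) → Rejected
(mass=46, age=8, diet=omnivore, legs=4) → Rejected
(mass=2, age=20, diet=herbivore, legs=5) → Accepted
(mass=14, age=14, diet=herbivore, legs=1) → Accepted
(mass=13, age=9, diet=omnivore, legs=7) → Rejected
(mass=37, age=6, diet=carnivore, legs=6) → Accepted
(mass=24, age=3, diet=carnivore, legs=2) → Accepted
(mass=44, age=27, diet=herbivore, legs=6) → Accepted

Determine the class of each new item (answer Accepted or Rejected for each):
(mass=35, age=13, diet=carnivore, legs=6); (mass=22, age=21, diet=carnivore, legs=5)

Accepted, Accepted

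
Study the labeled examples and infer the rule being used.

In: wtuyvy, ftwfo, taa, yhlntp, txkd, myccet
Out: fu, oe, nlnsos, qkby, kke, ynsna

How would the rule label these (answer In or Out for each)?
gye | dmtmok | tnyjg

Out, In, In

The distinguishing property — contains 't' — holds for all the 'In' cases and none of the 'Out' cases.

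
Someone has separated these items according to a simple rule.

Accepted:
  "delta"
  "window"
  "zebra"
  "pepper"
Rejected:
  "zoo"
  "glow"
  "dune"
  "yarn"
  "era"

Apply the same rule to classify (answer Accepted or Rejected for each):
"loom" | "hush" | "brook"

Rejected, Rejected, Accepted

The rule appears to be: length ≥ 5.
"loom": Rejected (length 4).
"hush": Rejected (length 4).
"brook": Accepted (length 5).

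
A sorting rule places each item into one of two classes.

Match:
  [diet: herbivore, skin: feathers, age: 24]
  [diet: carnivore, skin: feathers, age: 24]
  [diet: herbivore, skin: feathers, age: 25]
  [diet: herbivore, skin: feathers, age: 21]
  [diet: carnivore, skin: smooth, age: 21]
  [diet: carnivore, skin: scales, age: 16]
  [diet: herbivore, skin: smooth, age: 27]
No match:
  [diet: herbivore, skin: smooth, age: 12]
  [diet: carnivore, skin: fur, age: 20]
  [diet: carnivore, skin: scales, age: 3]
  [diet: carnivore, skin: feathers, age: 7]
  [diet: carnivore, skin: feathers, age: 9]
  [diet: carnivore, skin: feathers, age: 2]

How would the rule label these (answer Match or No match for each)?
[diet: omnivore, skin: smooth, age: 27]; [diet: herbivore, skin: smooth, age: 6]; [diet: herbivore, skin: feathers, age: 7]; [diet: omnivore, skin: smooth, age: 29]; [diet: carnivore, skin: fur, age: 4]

The simplest hypothesis consistent with all the labels is: age = 16 OR age ≥ 21.

Match, No match, No match, Match, No match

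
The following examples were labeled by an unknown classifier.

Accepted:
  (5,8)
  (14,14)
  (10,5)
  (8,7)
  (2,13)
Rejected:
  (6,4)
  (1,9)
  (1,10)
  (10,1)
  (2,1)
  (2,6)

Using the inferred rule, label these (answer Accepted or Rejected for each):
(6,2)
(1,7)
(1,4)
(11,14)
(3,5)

Rejected, Rejected, Rejected, Accepted, Rejected

All 'Accepted' examples share one property — sum ≥ 13 — and every 'Rejected' example lacks it.
(6,2): 6+2 = 8 — lacks this property, so Rejected.
(1,7): 1+7 = 8 — lacks this property, so Rejected.
(1,4): 1+4 = 5 — lacks this property, so Rejected.
(11,14): 11+14 = 25 — has this property, so Accepted.
(3,5): 3+5 = 8 — lacks this property, so Rejected.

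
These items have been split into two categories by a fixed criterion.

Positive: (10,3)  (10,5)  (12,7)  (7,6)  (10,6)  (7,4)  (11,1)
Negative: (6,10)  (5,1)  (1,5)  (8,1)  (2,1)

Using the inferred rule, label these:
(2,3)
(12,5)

Negative, Positive

'Positive' ⟺ first > second AND sum ≥ 11.
(2,3) — 2 < 3, 2+3 = 5, hence Negative. (12,5) — 12 > 5, 12+5 = 17, hence Positive.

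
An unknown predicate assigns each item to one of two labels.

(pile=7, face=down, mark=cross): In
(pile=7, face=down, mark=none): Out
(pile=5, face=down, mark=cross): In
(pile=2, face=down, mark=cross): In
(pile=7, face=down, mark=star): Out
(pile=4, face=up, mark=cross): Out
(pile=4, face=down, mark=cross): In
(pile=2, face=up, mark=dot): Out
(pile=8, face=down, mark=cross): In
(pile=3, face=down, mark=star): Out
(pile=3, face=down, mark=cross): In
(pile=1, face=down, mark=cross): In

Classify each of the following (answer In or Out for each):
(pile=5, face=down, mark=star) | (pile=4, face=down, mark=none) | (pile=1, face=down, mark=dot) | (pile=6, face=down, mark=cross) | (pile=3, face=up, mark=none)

The classifier is using: mark is cross AND face is down.

Out, Out, Out, In, Out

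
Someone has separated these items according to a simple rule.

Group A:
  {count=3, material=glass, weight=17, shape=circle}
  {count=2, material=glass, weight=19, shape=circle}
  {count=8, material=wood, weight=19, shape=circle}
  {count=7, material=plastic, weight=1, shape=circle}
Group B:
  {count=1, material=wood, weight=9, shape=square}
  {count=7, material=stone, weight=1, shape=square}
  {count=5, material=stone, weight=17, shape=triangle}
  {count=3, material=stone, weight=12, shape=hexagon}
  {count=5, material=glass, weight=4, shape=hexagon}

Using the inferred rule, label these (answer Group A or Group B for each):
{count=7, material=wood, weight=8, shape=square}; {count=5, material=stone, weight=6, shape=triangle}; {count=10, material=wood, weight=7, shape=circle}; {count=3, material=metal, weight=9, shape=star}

Rule: shape is circle. This holds for each 'Group A' example and fails for each 'Group B' one.
{count=7, material=wood, weight=8, shape=square}: shape is square — does not fit, so Group B.
{count=5, material=stone, weight=6, shape=triangle}: shape is triangle — does not fit, so Group B.
{count=10, material=wood, weight=7, shape=circle}: shape is circle — passes, so Group A.
{count=3, material=metal, weight=9, shape=star}: shape is star — does not fit, so Group B.

Group B, Group B, Group A, Group B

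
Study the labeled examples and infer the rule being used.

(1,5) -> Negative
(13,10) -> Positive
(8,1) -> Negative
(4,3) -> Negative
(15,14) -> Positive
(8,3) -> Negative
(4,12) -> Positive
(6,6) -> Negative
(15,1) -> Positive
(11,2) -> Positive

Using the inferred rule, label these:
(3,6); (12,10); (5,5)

Negative, Positive, Negative

A rule that fits every label: sum ≥ 13 — true of each 'Positive' example, false of each 'Negative' one.
Negative: (3,6), since 3+6 = 9. Positive: (12,10), since 12+10 = 22. Negative: (5,5), since 5+5 = 10.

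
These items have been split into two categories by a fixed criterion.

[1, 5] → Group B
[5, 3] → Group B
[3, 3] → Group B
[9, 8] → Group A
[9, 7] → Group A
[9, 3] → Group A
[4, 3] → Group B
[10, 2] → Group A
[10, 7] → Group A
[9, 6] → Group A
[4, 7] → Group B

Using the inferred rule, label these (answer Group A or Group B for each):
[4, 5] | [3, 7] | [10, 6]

Rule: sum ≥ 12. This holds for each 'Group A' example and fails for each 'Group B' one.

Group B, Group B, Group A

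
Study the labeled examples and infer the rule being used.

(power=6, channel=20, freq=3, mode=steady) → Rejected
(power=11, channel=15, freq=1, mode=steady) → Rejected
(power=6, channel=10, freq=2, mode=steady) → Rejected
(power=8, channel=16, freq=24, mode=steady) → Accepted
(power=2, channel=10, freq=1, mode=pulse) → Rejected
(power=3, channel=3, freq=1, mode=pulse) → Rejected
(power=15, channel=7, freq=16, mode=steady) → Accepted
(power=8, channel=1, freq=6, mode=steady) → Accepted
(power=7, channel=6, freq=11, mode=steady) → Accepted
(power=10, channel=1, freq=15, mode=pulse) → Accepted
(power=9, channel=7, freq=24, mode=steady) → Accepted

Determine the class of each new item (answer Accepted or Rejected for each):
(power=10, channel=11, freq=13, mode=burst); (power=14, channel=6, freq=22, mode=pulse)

Accepted, Accepted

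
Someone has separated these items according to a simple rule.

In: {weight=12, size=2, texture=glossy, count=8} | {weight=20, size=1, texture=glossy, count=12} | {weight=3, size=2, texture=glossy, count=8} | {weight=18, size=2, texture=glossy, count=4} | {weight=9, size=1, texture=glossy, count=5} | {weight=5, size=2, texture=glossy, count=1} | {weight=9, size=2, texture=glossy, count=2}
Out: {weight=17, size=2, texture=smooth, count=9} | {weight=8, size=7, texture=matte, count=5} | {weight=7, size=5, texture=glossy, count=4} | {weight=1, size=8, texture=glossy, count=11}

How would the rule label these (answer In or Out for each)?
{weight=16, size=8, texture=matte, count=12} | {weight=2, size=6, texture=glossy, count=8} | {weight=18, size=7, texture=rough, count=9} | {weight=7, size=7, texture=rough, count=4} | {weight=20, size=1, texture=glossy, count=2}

Out, Out, Out, Out, In

The common property of the 'In' items is: texture is glossy AND size ≤ 2. No 'Out' item has it.
{weight=16, size=8, texture=matte, count=12}: texture is matte, size = 8, fails this test → Out. {weight=2, size=6, texture=glossy, count=8}: texture is glossy, size = 6, fails this test → Out. {weight=18, size=7, texture=rough, count=9}: texture is rough, size = 7, fails this test → Out. {weight=7, size=7, texture=rough, count=4}: texture is rough, size = 7, fails this test → Out. {weight=20, size=1, texture=glossy, count=2}: texture is glossy, size = 1, checks out → In.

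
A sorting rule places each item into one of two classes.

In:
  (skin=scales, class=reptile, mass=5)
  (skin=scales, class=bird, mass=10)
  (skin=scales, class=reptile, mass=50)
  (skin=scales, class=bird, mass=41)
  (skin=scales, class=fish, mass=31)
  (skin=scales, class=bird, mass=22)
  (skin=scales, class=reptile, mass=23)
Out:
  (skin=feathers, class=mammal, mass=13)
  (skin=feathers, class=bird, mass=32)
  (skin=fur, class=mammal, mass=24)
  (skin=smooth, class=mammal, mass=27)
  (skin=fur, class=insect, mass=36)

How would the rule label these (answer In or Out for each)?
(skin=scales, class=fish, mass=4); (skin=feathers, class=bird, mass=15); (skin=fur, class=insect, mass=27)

In, Out, Out

Rule: skin is scales. This holds for each 'In' example and fails for each 'Out' one.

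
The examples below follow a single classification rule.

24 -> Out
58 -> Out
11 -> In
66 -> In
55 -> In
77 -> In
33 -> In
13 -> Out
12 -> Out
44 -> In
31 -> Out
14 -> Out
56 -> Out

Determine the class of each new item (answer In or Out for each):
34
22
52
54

The pattern is that an item is 'In' exactly when: multiple of 11.

Out, In, Out, Out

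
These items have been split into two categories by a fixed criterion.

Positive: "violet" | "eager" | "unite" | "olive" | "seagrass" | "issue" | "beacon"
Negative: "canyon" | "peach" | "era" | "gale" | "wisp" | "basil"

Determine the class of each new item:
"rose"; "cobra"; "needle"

Negative, Negative, Positive

The common property of the 'Positive' items is: has ≥ 3 vowels. No 'Negative' item has it.
Negative: "rose", since 2 vowels. Negative: "cobra", since 2 vowels. Positive: "needle", since 3 vowels.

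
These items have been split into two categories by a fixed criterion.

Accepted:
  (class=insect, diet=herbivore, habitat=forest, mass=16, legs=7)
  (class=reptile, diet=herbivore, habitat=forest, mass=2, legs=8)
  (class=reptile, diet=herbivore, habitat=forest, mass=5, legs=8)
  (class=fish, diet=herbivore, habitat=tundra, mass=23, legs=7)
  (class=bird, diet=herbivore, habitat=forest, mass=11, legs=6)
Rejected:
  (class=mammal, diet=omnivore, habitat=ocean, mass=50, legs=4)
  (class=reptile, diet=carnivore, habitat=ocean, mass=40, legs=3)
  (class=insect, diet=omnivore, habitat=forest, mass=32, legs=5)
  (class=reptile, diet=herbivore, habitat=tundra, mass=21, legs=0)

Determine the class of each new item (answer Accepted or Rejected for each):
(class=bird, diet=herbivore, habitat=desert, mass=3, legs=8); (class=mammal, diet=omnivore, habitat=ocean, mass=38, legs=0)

Accepted, Rejected

A rule that fits every label: legs ≥ 6 — true of each 'Accepted' example, false of each 'Rejected' one.
(class=bird, diet=herbivore, habitat=desert, mass=3, legs=8) → legs = 8 → Accepted.
(class=mammal, diet=omnivore, habitat=ocean, mass=38, legs=0) → legs = 0 → Rejected.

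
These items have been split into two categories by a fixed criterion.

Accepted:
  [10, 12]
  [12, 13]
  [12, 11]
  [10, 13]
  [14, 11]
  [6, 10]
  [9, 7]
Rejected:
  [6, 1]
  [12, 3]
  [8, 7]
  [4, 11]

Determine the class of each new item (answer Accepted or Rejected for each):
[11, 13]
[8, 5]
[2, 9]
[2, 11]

Accepted, Rejected, Rejected, Rejected

The rule appears to be: sum ≥ 16.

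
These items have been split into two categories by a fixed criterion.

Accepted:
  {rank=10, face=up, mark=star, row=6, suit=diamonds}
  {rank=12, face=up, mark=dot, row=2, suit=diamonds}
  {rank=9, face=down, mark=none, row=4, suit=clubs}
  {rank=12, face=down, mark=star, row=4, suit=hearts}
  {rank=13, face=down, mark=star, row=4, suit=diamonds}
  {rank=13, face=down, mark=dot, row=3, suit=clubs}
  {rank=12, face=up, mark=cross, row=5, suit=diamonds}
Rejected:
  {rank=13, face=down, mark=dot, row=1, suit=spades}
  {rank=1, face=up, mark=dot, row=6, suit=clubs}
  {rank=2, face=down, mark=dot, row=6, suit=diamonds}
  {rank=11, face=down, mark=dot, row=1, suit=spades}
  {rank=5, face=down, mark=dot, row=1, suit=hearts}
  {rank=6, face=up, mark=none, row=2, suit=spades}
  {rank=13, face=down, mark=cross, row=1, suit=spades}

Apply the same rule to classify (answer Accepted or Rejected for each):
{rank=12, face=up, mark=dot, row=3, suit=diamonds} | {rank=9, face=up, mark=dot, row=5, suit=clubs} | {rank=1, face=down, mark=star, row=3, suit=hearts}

Accepted, Accepted, Rejected

The classifier is using: rank ≥ 9 AND row ≥ 2.
{rank=12, face=up, mark=dot, row=3, suit=diamonds}: rank = 12, row = 3 — meets the rule, so Accepted. {rank=9, face=up, mark=dot, row=5, suit=clubs}: rank = 9, row = 5 — meets the rule, so Accepted. {rank=1, face=down, mark=star, row=3, suit=hearts}: rank = 1, row = 3 — fails this test, so Rejected.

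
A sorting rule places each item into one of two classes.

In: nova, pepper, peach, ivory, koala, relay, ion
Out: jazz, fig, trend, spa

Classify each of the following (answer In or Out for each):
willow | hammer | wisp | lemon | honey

The common property of the 'In' items is: has ≥ 2 vowels. No 'Out' item has it.
willow: 2 vowels — fits, so In. hammer: 2 vowels — fits, so In. wisp: 1 vowel — doesn't qualify, so Out. lemon: 2 vowels — fits, so In. honey: 2 vowels — fits, so In.

In, In, Out, In, In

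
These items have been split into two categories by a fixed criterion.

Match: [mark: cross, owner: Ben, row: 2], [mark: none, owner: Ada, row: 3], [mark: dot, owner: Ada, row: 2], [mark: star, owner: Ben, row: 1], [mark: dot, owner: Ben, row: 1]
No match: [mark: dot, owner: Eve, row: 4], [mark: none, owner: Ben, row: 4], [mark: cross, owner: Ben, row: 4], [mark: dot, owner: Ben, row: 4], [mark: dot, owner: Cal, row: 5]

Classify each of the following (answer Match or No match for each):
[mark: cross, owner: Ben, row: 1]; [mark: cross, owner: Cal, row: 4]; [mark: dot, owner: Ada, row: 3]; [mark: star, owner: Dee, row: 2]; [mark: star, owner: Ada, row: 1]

All 'Match' examples share one property — row ≤ 3 — and every 'No match' example lacks it.
Match: [mark: cross, owner: Ben, row: 1], since row = 1. No match: [mark: cross, owner: Cal, row: 4], since row = 4. Match: [mark: dot, owner: Ada, row: 3], since row = 3. Match: [mark: star, owner: Dee, row: 2], since row = 2. Match: [mark: star, owner: Ada, row: 1], since row = 1.

Match, No match, Match, Match, Match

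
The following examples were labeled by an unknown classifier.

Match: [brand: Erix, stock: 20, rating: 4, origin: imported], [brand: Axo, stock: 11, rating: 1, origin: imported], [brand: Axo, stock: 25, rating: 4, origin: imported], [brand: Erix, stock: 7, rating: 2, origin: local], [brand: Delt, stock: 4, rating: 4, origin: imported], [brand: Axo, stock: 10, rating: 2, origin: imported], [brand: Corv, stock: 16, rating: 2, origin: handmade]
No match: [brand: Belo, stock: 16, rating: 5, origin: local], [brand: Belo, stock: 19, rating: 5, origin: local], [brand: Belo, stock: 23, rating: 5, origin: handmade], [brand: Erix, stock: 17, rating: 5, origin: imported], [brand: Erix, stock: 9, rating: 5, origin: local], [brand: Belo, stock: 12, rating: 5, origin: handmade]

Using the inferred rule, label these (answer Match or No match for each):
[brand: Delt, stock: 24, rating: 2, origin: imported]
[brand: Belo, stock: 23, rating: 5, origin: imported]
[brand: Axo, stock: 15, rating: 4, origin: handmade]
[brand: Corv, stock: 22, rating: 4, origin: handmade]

Match, No match, Match, Match

The simplest hypothesis consistent with all the labels is: rating ≤ 4.
Match: [brand: Delt, stock: 24, rating: 2, origin: imported], since rating = 2.
No match: [brand: Belo, stock: 23, rating: 5, origin: imported], since rating = 5.
Match: [brand: Axo, stock: 15, rating: 4, origin: handmade], since rating = 4.
Match: [brand: Corv, stock: 22, rating: 4, origin: handmade], since rating = 4.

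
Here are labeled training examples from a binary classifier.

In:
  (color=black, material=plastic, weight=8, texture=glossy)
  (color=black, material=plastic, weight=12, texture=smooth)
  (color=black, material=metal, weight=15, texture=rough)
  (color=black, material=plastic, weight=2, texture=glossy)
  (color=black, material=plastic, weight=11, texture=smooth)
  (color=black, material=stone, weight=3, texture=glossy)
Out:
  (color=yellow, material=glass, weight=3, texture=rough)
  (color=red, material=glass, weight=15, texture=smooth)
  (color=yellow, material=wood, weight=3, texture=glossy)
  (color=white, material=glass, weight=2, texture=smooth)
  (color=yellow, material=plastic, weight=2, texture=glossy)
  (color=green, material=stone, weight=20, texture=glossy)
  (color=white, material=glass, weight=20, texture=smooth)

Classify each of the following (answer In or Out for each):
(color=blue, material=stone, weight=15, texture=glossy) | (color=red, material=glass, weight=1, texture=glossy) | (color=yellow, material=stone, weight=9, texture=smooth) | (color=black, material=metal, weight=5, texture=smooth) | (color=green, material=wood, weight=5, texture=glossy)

Out, Out, Out, In, Out

Rule: color is black. This holds for each 'In' example and fails for each 'Out' one.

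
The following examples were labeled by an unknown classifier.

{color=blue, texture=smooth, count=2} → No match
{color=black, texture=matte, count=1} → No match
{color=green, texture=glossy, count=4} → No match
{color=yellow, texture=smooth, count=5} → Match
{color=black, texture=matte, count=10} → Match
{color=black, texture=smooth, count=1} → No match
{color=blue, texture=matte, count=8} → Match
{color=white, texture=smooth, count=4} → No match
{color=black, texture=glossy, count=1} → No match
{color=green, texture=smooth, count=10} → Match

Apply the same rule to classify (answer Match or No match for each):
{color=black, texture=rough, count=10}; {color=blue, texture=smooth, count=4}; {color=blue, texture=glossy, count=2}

The common property of the 'Match' items is: count ≥ 5. No 'No match' item has it.
{color=black, texture=rough, count=10} — count = 10, hence Match.
{color=blue, texture=smooth, count=4} — count = 4, hence No match.
{color=blue, texture=glossy, count=2} — count = 2, hence No match.

Match, No match, No match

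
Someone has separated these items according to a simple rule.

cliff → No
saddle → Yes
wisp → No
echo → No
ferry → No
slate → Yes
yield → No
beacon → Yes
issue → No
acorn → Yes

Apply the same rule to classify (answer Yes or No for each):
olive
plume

No, No

One predicate separates the groups cleanly: contains 'a'.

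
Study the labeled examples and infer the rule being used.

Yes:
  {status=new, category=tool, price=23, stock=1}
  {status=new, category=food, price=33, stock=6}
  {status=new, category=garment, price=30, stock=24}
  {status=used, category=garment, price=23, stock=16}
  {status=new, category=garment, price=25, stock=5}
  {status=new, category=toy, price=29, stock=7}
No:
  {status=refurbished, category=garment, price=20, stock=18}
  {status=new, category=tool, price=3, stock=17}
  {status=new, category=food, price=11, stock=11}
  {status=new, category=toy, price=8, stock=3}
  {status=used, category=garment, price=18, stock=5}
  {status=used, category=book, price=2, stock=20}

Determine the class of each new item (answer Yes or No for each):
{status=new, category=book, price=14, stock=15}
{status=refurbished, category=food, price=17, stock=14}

No, No

The simplest hypothesis consistent with all the labels is: price ≥ 23.
{status=new, category=book, price=14, stock=15} — price = 14, hence No.
{status=refurbished, category=food, price=17, stock=14} — price = 17, hence No.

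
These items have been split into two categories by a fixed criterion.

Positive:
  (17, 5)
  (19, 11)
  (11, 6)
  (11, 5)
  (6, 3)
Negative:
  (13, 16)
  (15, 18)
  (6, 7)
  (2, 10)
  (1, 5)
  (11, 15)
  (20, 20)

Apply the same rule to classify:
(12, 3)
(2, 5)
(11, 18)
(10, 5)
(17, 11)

The simplest hypothesis consistent with all the labels is: first > second.
(12, 3): 12 > 3 — matches, so Positive. (2, 5): 2 < 5 — does not pass, so Negative. (11, 18): 11 < 18 — does not pass, so Negative. (10, 5): 10 > 5 — matches, so Positive. (17, 11): 17 > 11 — matches, so Positive.

Positive, Negative, Negative, Positive, Positive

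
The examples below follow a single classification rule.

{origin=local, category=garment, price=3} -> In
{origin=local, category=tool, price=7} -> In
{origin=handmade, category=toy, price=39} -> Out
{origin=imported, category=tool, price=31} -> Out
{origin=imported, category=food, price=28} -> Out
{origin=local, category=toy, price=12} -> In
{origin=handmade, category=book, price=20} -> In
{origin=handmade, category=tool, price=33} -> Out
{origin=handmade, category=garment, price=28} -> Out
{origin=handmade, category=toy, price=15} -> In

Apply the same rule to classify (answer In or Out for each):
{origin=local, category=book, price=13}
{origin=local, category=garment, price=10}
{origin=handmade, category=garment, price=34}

All 'In' examples share one property — price ≤ 20 — and every 'Out' example lacks it.
{origin=local, category=book, price=13}: price = 13 — has this property, so In.
{origin=local, category=garment, price=10}: price = 10 — has this property, so In.
{origin=handmade, category=garment, price=34}: price = 34 — fails the rule, so Out.

In, In, Out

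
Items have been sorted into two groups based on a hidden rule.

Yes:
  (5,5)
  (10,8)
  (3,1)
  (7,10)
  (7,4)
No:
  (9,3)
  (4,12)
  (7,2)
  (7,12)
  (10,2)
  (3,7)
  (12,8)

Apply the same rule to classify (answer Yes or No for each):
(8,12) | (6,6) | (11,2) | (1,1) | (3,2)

No, Yes, No, Yes, Yes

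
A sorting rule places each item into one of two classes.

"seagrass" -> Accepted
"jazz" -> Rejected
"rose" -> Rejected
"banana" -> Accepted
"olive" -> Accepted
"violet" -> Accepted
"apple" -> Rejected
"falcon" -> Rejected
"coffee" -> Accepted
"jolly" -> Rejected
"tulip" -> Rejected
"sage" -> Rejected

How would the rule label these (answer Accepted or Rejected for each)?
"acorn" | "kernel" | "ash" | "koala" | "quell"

Rule: has ≥ 3 vowels. This holds for each 'Accepted' example and fails for each 'Rejected' one.
"acorn": Rejected (2 vowels).
"kernel": Rejected (2 vowels).
"ash": Rejected (1 vowel).
"koala": Accepted (3 vowels).
"quell": Rejected (2 vowels).

Rejected, Rejected, Rejected, Accepted, Rejected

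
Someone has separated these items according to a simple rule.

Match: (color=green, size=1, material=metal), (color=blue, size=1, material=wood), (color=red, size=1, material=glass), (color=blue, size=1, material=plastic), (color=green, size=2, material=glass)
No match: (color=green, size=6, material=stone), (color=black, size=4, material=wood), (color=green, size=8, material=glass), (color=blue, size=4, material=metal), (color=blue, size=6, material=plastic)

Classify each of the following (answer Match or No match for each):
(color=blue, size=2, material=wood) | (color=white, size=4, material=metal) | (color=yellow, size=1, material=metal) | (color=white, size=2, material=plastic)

Match, No match, Match, Match

The pattern is that an item is 'Match' exactly when: size ≤ 2.
(color=blue, size=2, material=wood): size = 2, meets the rule → Match.
(color=white, size=4, material=metal): size = 4, doesn't match → No match.
(color=yellow, size=1, material=metal): size = 1, meets the rule → Match.
(color=white, size=2, material=plastic): size = 2, meets the rule → Match.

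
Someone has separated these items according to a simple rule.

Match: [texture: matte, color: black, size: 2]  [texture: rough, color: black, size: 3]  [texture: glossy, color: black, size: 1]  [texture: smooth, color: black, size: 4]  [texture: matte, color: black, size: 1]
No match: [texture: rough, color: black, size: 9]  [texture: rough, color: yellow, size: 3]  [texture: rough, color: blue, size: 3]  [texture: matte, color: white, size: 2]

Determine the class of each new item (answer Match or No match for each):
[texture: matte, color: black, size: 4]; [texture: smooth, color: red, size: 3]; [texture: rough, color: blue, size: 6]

A rule that fits every label: color is black AND size ≤ 4 — true of each 'Match' example, false of each 'No match' one.
[texture: matte, color: black, size: 4]: color is black, size = 4, checks out → Match. [texture: smooth, color: red, size: 3]: color is red, size = 3, lacks this property → No match. [texture: rough, color: blue, size: 6]: color is blue, size = 6, lacks this property → No match.

Match, No match, No match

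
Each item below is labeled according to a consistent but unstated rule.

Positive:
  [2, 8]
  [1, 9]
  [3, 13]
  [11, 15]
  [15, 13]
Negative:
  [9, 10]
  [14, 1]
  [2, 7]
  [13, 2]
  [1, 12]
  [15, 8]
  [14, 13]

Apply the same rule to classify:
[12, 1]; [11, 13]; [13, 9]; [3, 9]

Negative, Positive, Positive, Positive

'Positive' ⟺ sum is even.
Negative: [12, 1], since 12+1 = 13.
Positive: [11, 13], since 11+13 = 24.
Positive: [13, 9], since 13+9 = 22.
Positive: [3, 9], since 3+9 = 12.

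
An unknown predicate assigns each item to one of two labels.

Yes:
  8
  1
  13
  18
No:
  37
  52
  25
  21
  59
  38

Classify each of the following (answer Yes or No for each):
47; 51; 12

One predicate separates the groups cleanly: at most 18.
47: 47 > 18 — does not pass, so No. 51: 51 > 18 — does not pass, so No. 12: 12 ≤ 18 — satisfies this, so Yes.

No, No, Yes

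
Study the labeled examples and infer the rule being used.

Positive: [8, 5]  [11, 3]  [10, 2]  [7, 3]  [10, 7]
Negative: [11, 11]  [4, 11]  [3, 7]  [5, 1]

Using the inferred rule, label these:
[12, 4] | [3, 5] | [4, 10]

The pattern is that an item is 'Positive' exactly when: first > second AND sum ≥ 10.

Positive, Negative, Negative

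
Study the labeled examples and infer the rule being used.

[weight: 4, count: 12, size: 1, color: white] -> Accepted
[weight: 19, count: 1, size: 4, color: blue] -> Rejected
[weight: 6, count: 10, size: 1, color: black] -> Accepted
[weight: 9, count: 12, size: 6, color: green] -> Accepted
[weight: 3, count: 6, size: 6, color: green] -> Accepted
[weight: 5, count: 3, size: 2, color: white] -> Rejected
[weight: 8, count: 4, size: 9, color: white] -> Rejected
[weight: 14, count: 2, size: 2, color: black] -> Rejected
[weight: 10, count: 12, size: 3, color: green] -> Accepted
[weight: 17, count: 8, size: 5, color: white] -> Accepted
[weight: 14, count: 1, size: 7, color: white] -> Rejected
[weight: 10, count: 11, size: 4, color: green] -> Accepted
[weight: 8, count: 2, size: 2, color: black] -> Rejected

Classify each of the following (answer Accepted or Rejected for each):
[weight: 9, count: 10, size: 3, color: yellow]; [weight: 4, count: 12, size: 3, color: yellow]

Accepted, Accepted

The common property of the 'Accepted' items is: count ≥ 6. No 'Rejected' item has it.
[weight: 9, count: 10, size: 3, color: yellow]: count = 10, has this property → Accepted. [weight: 4, count: 12, size: 3, color: yellow]: count = 12, has this property → Accepted.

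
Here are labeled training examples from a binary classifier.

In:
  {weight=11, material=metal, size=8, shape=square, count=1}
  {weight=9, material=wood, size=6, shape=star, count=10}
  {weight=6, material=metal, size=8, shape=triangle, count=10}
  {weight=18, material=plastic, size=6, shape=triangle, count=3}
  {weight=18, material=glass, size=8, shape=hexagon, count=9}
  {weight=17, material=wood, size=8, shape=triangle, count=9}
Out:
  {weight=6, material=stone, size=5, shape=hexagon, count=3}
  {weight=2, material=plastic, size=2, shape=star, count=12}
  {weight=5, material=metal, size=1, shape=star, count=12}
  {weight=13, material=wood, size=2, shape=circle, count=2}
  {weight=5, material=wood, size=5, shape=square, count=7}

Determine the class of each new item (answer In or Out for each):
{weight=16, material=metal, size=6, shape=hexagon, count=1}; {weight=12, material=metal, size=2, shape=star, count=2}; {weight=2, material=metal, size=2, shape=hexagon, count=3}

In, Out, Out

The common property of the 'In' items is: size ≥ 6. No 'Out' item has it.
{weight=16, material=metal, size=6, shape=hexagon, count=1}: In (size = 6).
{weight=12, material=metal, size=2, shape=star, count=2}: Out (size = 2).
{weight=2, material=metal, size=2, shape=hexagon, count=3}: Out (size = 2).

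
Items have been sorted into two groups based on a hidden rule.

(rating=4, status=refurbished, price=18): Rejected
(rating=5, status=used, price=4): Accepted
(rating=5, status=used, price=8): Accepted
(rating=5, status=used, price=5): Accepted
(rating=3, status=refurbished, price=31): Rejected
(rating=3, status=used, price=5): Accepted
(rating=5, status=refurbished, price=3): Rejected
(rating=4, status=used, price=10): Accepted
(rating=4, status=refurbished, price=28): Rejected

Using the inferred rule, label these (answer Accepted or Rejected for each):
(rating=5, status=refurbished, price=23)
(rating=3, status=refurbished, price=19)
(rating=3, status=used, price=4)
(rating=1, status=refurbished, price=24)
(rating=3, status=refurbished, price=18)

'Accepted' ⟺ status is used.

Rejected, Rejected, Accepted, Rejected, Rejected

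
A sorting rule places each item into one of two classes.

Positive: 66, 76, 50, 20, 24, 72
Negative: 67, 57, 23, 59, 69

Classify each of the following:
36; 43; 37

Positive, Negative, Negative

Checking candidate rules against both groups, what survives is: even.
36: 36 is even, checks out → Positive. 43: 43 is odd, fails the rule → Negative. 37: 37 is odd, fails the rule → Negative.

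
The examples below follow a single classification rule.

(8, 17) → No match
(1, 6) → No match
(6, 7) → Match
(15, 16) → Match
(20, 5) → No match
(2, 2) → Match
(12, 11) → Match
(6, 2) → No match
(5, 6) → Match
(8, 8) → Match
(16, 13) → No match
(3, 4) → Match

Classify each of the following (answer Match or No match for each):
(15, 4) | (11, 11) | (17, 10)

The rule appears to be: |first − second| ≤ 1.
(15, 4): |15−4| = 11, fails the rule → No match. (11, 11): |11−11| = 0, passes → Match. (17, 10): |17−10| = 7, fails the rule → No match.

No match, Match, No match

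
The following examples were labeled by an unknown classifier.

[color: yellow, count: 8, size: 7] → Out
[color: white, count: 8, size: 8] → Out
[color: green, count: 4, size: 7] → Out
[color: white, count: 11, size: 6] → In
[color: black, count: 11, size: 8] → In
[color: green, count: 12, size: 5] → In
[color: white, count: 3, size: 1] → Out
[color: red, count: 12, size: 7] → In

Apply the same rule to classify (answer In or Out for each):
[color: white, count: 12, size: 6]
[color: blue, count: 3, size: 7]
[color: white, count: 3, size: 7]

In, Out, Out

The classifier is using: count ≥ 11.
In: [color: white, count: 12, size: 6], since count = 12. Out: [color: blue, count: 3, size: 7], since count = 3. Out: [color: white, count: 3, size: 7], since count = 3.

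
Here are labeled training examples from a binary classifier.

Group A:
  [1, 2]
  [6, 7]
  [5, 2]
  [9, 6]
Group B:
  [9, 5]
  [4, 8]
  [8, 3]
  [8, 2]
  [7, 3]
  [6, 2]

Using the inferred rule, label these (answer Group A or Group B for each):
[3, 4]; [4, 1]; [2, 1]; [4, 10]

All 'Group A' examples share one property — |first − second| ≤ 3 — and every 'Group B' example lacks it.
[3, 4]: Group A (|3−4| = 1).
[4, 1]: Group A (|4−1| = 3).
[2, 1]: Group A (|2−1| = 1).
[4, 10]: Group B (|4−10| = 6).

Group A, Group A, Group A, Group B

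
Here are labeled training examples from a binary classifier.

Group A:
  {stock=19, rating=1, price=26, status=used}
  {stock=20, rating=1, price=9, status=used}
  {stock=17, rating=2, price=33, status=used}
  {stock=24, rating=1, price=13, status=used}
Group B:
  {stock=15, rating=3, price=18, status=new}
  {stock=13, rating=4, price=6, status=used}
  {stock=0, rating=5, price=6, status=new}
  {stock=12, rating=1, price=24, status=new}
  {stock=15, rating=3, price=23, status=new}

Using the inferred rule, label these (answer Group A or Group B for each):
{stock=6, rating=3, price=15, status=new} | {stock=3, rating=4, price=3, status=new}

Group B, Group B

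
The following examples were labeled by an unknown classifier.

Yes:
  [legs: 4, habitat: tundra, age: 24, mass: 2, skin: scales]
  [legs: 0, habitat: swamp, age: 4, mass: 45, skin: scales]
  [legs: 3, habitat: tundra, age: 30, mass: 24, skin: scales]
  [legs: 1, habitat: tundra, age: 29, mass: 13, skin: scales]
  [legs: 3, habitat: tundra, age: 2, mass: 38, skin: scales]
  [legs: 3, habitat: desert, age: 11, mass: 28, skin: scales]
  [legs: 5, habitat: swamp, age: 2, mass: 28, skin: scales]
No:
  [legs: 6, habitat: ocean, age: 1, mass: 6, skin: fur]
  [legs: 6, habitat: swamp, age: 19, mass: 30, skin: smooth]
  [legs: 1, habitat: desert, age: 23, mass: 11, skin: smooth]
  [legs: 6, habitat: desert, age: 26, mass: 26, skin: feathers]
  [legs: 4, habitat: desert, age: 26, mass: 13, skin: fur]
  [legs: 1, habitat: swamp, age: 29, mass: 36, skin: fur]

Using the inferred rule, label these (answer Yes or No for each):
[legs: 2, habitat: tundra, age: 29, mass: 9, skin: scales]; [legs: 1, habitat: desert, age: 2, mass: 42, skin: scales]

Yes, Yes

The distinguishing property — skin is scales — holds for all the 'Yes' cases and none of the 'No' cases.
[legs: 2, habitat: tundra, age: 29, mass: 9, skin: scales]: skin is scales — matches, so Yes. [legs: 1, habitat: desert, age: 2, mass: 42, skin: scales]: skin is scales — matches, so Yes.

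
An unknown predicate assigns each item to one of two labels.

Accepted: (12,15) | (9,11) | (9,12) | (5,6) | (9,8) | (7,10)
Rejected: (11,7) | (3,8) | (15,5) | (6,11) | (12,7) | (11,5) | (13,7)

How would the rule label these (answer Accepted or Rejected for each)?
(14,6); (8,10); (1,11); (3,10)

Rejected, Accepted, Rejected, Rejected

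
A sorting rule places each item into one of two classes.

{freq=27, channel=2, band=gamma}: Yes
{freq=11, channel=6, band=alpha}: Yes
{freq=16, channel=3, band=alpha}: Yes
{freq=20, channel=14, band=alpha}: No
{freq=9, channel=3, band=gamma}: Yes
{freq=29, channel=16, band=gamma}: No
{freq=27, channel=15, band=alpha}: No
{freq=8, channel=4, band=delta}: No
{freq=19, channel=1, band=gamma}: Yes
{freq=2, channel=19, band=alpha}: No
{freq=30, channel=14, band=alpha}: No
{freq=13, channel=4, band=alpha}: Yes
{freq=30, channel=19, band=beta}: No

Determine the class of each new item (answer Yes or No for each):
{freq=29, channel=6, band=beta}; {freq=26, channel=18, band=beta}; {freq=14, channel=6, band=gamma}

The simplest hypothesis consistent with all the labels is: freq ≥ 9 AND channel ≤ 6.
{freq=29, channel=6, band=beta}: Yes (freq = 29, channel = 6).
{freq=26, channel=18, band=beta}: No (freq = 26, channel = 18).
{freq=14, channel=6, band=gamma}: Yes (freq = 14, channel = 6).

Yes, No, Yes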